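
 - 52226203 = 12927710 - 65153913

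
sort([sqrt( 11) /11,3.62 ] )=[ sqrt( 11)/11, 3.62 ]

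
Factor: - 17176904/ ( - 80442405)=2^3*3^( - 2)*5^( - 1 ) * 113^1*173^(- 1)*10333^( - 1)* 19001^1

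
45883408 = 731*62768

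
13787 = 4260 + 9527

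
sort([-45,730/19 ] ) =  [-45,  730/19]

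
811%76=51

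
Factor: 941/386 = 2^ ( - 1)*193^( - 1 )*941^1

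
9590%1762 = 780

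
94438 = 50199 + 44239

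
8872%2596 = 1084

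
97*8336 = 808592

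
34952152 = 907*38536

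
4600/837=5 + 415/837 = 5.50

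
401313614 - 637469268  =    -  236155654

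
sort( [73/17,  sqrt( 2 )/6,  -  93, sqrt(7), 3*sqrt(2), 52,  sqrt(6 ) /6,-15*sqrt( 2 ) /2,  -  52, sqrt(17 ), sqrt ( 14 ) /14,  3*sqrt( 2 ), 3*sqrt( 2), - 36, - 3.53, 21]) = [ - 93, - 52, -36, - 15*sqrt (2)/2, - 3.53, sqrt( 2)/6,sqrt(14 )/14, sqrt ( 6)/6,sqrt( 7) , sqrt(17 ), 3*sqrt(2),3*sqrt ( 2), 3*sqrt( 2),  73/17, 21 , 52]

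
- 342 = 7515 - 7857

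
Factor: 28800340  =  2^2*5^1* 1440017^1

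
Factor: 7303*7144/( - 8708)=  - 13043158/2177 = - 2^1*7^( - 1)*19^1*47^1*67^1*109^1*311^( - 1)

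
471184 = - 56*(  -  8414 ) 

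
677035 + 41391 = 718426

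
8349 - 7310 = 1039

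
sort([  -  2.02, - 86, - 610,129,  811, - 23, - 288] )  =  [-610,-288, - 86,-23, - 2.02 , 129, 811]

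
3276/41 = 3276/41 = 79.90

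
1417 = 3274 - 1857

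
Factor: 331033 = 109^1 * 3037^1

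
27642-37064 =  - 9422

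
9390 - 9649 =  - 259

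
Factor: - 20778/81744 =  - 3463/13624 = -2^( - 3 )*13^( - 1)*131^( - 1)*3463^1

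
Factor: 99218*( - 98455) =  - 9768508190 = - 2^1 * 5^1*  7^2*19^1*29^1 * 97^1 * 373^1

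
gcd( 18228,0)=18228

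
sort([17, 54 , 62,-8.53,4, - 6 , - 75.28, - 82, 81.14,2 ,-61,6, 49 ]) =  [-82, - 75.28, - 61, - 8.53 , - 6, 2,  4,6 , 17, 49, 54 , 62,81.14 ]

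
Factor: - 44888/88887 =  - 2^3*3^(-1)*31^1*181^1*29629^ ( - 1 )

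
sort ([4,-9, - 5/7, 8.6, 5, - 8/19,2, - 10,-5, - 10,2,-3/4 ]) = [  -  10, - 10, - 9, - 5, - 3/4, - 5/7 ,-8/19, 2,2,4, 5, 8.6]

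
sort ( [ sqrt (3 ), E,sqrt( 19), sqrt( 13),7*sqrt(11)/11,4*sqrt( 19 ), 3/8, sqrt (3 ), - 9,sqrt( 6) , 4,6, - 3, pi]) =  [-9,-3, 3/8, sqrt( 3),sqrt( 3 ),  7*sqrt ( 11)/11 , sqrt ( 6 ),  E, pi, sqrt(13 ), 4,sqrt(19), 6, 4*sqrt ( 19)]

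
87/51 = 1 + 12/17= 1.71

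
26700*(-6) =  - 160200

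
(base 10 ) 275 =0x113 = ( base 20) df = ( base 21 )D2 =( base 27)A5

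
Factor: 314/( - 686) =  - 7^ ( - 3 ) *157^1 = -157/343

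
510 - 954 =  - 444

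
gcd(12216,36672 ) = 24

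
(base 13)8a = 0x72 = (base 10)114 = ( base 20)5e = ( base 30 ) 3O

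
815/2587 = 815/2587=0.32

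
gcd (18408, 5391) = 3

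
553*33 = 18249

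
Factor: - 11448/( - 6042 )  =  36/19= 2^2*3^2 * 19^( - 1)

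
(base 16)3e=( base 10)62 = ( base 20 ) 32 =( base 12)52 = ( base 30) 22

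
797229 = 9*88581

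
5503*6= 33018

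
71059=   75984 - 4925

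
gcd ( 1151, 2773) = 1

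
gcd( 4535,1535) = 5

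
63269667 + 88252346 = 151522013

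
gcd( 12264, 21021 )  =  21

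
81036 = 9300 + 71736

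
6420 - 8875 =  - 2455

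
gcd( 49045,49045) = 49045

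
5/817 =5/817=0.01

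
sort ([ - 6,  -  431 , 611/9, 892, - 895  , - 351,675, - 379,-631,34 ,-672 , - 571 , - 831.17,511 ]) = [ - 895, - 831.17, - 672,  -  631, - 571, - 431 , - 379, - 351, - 6,34,611/9,511,675, 892]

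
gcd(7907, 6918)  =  1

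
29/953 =29/953 = 0.03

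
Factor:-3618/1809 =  - 2= -  2^1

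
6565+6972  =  13537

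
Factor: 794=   2^1*397^1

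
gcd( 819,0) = 819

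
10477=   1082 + 9395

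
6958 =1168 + 5790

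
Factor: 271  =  271^1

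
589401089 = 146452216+442948873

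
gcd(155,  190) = 5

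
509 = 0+509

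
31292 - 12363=18929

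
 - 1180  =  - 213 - 967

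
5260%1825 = 1610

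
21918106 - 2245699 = 19672407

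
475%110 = 35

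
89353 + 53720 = 143073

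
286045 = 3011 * 95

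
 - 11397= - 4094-7303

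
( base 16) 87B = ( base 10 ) 2171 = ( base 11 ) 16a4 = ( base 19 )605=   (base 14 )b11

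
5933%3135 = 2798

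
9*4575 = 41175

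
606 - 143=463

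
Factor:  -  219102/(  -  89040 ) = 689/280 = 2^(- 3)*5^( - 1) *7^( - 1) * 13^1*53^1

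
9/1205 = 9/1205 = 0.01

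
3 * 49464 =148392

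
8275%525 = 400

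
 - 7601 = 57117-64718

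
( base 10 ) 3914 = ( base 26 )5ke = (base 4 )331022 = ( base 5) 111124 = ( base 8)7512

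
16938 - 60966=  - 44028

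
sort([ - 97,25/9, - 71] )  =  [ - 97, - 71, 25/9 ]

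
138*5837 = 805506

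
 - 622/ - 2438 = 311/1219 = 0.26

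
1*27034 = 27034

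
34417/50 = 34417/50= 688.34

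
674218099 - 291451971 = 382766128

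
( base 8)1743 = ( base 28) 17f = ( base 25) 1ek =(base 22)215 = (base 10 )995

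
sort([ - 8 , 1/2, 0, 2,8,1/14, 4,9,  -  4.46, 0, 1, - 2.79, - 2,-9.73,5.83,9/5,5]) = [ - 9.73,-8, - 4.46, - 2.79,- 2,0,0 , 1/14, 1/2,1, 9/5,2,4,5,5.83, 8,9]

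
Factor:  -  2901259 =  - 31^2*3019^1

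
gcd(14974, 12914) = 2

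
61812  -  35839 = 25973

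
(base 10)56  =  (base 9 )62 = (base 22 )2C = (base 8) 70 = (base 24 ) 28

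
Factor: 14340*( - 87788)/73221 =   -  2^4*5^1*17^1*239^1*1291^1*24407^(  -  1 ) = -419626640/24407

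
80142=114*703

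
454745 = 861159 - 406414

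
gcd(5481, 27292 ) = 1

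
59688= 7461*8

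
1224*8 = 9792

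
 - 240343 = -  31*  7753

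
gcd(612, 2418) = 6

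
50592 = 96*527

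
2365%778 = 31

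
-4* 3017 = -12068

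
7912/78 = 3956/39 = 101.44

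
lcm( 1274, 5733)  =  11466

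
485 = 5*97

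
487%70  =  67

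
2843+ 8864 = 11707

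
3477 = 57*61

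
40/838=20/419 = 0.05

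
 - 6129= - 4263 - 1866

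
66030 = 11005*6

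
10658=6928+3730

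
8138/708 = 4069/354=11.49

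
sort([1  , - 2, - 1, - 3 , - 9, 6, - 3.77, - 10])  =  [  -  10, - 9, - 3.77, - 3, - 2 ,-1 , 1,  6] 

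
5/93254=5/93254 = 0.00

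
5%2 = 1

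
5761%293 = 194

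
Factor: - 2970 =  - 2^1*3^3 * 5^1*11^1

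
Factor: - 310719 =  - 3^1 * 103573^1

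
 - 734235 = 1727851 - 2462086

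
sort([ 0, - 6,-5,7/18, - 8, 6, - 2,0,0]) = [ - 8,-6, - 5, - 2,  0,0,0, 7/18,6]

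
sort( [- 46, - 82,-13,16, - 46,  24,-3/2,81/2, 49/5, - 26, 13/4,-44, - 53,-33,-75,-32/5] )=[ - 82,  -  75,-53, - 46, - 46,-44,-33, -26, - 13, - 32/5, - 3/2,13/4,49/5  ,  16 , 24, 81/2]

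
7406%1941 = 1583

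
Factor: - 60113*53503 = -47^1*1279^1*53503^1 =- 3216225839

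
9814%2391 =250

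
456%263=193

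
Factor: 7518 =2^1*3^1*7^1*179^1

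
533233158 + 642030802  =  1175263960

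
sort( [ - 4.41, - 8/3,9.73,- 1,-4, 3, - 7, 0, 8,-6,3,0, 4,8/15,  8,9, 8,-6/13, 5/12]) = [  -  7, - 6, - 4.41,-4,-8/3 ,  -  1, - 6/13, 0, 0,5/12,8/15,3,3,4,  8,8, 8,9,9.73] 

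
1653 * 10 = 16530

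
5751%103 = 86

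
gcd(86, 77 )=1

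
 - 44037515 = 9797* (-4495 ) 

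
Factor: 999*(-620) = - 619380  =  -2^2  *3^3 * 5^1*31^1 * 37^1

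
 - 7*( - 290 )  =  2030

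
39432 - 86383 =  - 46951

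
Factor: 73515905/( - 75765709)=  -  5^1*17^1*113^ ( - 1 )*167^1*5179^1*670493^( - 1) 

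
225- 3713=- 3488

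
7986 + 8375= 16361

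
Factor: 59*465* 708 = 19423980 = 2^2  *3^2*5^1  *31^1*59^2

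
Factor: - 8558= -2^1  *  11^1*389^1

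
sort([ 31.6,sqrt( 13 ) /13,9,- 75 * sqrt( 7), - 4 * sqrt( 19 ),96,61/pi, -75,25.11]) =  [ - 75*sqrt(7 ), - 75, - 4* sqrt (19 ), sqrt( 13 )/13,9,61/pi,  25.11,31.6, 96]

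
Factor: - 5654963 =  - 317^1 * 17839^1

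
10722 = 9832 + 890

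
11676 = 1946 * 6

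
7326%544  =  254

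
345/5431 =345/5431 = 0.06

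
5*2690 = 13450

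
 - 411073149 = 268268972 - 679342121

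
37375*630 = 23546250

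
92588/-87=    - 1065 + 67/87 = - 1064.23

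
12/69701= 12/69701  =  0.00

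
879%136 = 63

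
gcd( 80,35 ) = 5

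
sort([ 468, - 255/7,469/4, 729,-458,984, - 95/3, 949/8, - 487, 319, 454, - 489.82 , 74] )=[ - 489.82,-487, - 458, - 255/7,-95/3,74, 469/4, 949/8,319, 454 , 468,729 , 984] 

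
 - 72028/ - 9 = 8003 + 1/9  =  8003.11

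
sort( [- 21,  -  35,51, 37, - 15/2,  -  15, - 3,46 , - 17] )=[ - 35, - 21, - 17, - 15 , - 15/2, - 3,37,46,51]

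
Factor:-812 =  - 2^2*7^1*29^1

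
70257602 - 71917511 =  - 1659909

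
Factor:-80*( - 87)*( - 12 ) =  - 2^6*3^2*5^1*29^1 = - 83520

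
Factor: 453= 3^1*151^1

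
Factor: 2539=2539^1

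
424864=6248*68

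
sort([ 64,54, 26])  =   [ 26, 54,64 ] 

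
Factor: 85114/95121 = 2^1*3^( - 3)*13^( - 1 )*271^(  -  1)*42557^1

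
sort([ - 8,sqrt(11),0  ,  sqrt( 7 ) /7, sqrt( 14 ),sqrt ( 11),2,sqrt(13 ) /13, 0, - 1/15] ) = [  -  8, - 1/15,0,  0, sqrt( 13) /13,  sqrt( 7 ) /7, 2 , sqrt( 11),sqrt( 11),sqrt( 14 ) ] 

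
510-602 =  - 92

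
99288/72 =1379 = 1379.00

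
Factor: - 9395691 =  - 3^1*59^1*109^1*487^1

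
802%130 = 22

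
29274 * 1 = 29274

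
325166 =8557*38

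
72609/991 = 72609/991 = 73.27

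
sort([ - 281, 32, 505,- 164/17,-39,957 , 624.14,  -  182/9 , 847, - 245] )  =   [  -  281,-245, - 39, - 182/9, - 164/17,32, 505,624.14,  847,  957]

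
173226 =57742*3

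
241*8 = 1928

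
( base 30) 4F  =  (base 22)63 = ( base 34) 3x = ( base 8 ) 207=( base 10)135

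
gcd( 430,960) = 10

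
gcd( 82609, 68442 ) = 1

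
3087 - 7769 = -4682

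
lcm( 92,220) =5060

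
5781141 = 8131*711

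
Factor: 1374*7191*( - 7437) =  - 2^1*  3^4*17^1 * 37^1*47^1*67^1* 229^1 = - 73480787658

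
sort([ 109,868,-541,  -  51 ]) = [-541,-51, 109, 868]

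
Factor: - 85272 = -2^3*3^1 * 11^1 *17^1*19^1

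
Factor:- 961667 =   -  7^1 * 37^1*47^1 *79^1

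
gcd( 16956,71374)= 2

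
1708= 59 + 1649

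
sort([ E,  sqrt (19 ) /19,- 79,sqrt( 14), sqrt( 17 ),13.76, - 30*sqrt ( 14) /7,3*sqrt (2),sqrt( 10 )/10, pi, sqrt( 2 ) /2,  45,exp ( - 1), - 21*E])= [  -  79,- 21*E, - 30 * sqrt ( 14)/7,  sqrt(19)/19, sqrt (10 )/10 , exp (- 1), sqrt ( 2 ) /2,  E,pi, sqrt(14 ) , sqrt (17),3*sqrt( 2 ),13.76,45]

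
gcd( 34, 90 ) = 2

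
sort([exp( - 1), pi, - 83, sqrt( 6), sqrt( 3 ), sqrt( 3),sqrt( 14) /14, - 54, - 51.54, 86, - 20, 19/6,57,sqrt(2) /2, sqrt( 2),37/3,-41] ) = [ - 83, - 54, - 51.54, - 41,  -  20, sqrt( 14)/14,exp (-1),sqrt(2 ) /2,sqrt( 2 ) , sqrt(3),sqrt(3), sqrt ( 6 ),  pi,19/6,37/3, 57  ,  86] 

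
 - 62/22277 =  - 62/22277 = -  0.00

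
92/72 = 23/18= 1.28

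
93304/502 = 46652/251 = 185.86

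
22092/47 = 22092/47 = 470.04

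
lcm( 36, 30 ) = 180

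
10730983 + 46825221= 57556204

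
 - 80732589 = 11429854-92162443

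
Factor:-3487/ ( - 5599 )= 317/509 = 317^1*509^ ( - 1)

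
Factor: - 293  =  -293^1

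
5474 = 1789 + 3685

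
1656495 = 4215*393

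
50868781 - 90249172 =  - 39380391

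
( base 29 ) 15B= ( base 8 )1745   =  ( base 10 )997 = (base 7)2623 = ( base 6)4341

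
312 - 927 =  - 615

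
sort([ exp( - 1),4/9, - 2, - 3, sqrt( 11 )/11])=[ -3 , - 2,sqrt ( 11)/11,exp( - 1), 4/9]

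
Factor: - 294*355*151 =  - 15759870 = - 2^1*3^1*5^1*7^2*71^1*151^1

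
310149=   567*547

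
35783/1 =35783 = 35783.00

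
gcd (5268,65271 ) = 3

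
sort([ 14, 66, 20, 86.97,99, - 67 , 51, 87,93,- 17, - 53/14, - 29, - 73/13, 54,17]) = [ - 67,- 29, - 17, - 73/13,-53/14,14,  17, 20,51, 54, 66,86.97,87,93,99] 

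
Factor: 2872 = 2^3 * 359^1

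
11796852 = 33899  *348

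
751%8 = 7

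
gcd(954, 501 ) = 3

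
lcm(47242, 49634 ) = 3921086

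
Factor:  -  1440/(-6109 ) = 2^5*3^2*5^1*41^( - 1) * 149^( - 1)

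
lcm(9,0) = 0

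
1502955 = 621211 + 881744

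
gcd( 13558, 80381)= 1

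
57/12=19/4 = 4.75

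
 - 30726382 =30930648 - 61657030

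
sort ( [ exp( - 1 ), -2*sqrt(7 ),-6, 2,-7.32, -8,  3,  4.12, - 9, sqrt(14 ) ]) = [ -9, - 8  , -7.32,  -  6,-2*sqrt(7), exp( -1),2, 3,sqrt(14 ),4.12] 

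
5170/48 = 107 + 17/24  =  107.71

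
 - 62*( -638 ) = 39556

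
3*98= 294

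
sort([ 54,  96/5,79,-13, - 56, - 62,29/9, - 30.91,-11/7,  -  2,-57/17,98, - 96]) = [-96, -62, - 56,-30.91, -13, - 57/17,- 2 , - 11/7,29/9,96/5,54,79,98] 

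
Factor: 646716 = 2^2*3^1*7^1*7699^1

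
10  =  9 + 1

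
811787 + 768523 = 1580310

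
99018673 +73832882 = 172851555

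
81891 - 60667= 21224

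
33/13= 2 + 7/13=   2.54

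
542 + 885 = 1427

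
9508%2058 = 1276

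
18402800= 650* 28312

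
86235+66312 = 152547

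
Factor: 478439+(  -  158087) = 320352 = 2^5*3^1*47^1*71^1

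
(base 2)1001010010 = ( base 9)730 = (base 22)150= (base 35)gy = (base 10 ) 594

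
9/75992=9/75992 = 0.00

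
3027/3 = 1009 = 1009.00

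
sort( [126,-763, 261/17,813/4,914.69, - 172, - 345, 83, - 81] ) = [ - 763, - 345, - 172, - 81, 261/17, 83, 126, 813/4, 914.69]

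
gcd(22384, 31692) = 4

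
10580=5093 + 5487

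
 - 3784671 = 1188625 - 4973296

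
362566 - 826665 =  - 464099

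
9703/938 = 9703/938 = 10.34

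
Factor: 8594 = 2^1*4297^1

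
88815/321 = 276 + 73/107 = 276.68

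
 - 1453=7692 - 9145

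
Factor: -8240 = -2^4*5^1 * 103^1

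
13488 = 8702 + 4786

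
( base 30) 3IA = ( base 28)442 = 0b110010110010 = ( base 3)11110101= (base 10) 3250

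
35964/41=877 + 7/41 = 877.17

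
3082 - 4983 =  - 1901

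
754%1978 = 754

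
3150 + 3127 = 6277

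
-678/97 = - 678/97 = - 6.99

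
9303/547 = 17 + 4/547 = 17.01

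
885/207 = 4 + 19/69 = 4.28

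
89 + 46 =135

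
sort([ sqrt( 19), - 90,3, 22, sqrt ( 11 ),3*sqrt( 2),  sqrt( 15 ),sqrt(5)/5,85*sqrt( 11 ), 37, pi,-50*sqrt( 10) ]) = [-50*sqrt ( 10), - 90,  sqrt( 5)/5, 3,  pi, sqrt(11 ), sqrt (15 ), 3*sqrt(  2 ),sqrt( 19), 22, 37,  85 * sqrt(11)]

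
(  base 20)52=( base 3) 10210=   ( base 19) 57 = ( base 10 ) 102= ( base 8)146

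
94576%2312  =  2096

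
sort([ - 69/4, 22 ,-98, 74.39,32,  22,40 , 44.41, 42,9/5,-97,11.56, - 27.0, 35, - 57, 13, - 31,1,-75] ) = [ - 98,-97, - 75, - 57, - 31, - 27.0, - 69/4,1,9/5, 11.56, 13, 22, 22,32, 35 , 40, 42, 44.41, 74.39 ]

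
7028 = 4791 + 2237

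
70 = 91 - 21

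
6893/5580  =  6893/5580 = 1.24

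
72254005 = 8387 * 8615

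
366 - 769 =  - 403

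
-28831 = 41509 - 70340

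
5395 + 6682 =12077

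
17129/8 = 17129/8   =  2141.12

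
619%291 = 37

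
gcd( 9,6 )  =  3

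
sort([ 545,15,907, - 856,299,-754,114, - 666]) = [ - 856,- 754, - 666,  15 , 114, 299,545,907]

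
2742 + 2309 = 5051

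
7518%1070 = 28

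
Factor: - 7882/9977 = -2^1 * 7^1*11^(  -  1 )*  563^1*907^( - 1)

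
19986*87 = 1738782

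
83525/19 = 4396 + 1/19 = 4396.05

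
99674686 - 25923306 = 73751380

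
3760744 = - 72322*( - 52 )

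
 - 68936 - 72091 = -141027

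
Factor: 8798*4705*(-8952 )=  - 2^4*3^1*5^1*53^1*83^1*373^1*941^1= - 370564369680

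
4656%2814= 1842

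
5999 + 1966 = 7965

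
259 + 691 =950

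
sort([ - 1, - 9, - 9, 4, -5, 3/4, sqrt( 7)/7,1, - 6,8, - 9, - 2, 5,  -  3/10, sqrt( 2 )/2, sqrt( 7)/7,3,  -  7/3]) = [ - 9, - 9, - 9,  -  6 , - 5,  -  7/3,  -  2,  -  1,-3/10, sqrt( 7)/7,sqrt( 7)/7, sqrt( 2 )/2,3/4,1, 3, 4 , 5, 8]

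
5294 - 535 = 4759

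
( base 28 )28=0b1000000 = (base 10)64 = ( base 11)59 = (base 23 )2i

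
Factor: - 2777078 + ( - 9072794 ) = - 2^4*359^1*2063^1=- 11849872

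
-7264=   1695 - 8959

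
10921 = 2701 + 8220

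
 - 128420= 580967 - 709387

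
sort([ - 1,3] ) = [ - 1 , 3]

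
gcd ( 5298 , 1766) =1766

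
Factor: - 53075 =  - 5^2*11^1 * 193^1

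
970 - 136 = 834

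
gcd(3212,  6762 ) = 2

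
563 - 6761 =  - 6198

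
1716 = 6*286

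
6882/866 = 7 + 410/433 = 7.95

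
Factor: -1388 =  - 2^2*347^1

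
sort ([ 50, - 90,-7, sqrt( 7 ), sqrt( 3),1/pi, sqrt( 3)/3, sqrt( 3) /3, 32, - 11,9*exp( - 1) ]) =[ - 90 ,-11, - 7, 1/pi,sqrt ( 3 ) /3, sqrt( 3 ) /3,sqrt ( 3) , sqrt(7) , 9*exp(-1),32, 50]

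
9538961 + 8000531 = 17539492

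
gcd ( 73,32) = 1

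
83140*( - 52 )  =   - 4323280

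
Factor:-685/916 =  - 2^( - 2)*5^1*137^1*229^(-1)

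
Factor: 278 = 2^1 * 139^1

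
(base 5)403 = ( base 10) 103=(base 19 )58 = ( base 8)147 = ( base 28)3J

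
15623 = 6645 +8978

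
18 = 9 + 9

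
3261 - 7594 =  - 4333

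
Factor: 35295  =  3^1*5^1 * 13^1*181^1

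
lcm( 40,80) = 80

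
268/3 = 268/3 = 89.33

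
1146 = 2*573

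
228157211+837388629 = 1065545840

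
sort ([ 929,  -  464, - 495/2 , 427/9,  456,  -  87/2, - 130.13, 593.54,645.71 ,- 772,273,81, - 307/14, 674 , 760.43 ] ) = [-772, - 464,-495/2, - 130.13, - 87/2, - 307/14, 427/9, 81, 273 , 456,593.54, 645.71,674,760.43,929 ] 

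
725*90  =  65250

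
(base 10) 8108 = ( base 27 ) b38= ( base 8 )17654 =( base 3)102010022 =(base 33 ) 7en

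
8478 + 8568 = 17046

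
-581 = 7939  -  8520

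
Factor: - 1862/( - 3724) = 2^(  -  1) = 1/2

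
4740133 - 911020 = 3829113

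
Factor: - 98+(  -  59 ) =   -  157^1 = -  157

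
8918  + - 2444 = 6474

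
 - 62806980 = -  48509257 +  - 14297723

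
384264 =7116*54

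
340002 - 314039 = 25963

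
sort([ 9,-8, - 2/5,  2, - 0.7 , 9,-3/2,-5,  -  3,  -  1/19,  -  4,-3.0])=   [-8, - 5 , - 4,-3, - 3.0, - 3/2, - 0.7,-2/5,  -  1/19, 2,9, 9] 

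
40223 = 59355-19132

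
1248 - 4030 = - 2782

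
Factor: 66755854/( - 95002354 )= - 11^1*19^1*29^1*347^ ( - 1 )*367^(-1 ) * 373^(-1) * 5507^1 = - 33377927/47501177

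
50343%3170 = 2793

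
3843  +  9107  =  12950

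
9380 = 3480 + 5900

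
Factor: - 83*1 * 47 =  - 47^1*83^1 = - 3901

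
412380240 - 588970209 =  - 176589969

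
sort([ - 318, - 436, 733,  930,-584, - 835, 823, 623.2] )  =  [ -835, - 584,  -  436,  -  318, 623.2, 733,823,930]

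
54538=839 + 53699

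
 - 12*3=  - 36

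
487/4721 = 487/4721=0.10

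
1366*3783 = 5167578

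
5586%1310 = 346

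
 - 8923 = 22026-30949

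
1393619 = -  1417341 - -2810960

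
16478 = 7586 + 8892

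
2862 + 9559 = 12421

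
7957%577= 456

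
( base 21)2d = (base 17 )34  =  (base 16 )37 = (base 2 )110111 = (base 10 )55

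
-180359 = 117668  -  298027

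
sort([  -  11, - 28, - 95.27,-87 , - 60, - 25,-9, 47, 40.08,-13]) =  [-95.27, - 87, - 60, -28,- 25,-13,  -  11,-9,40.08,47]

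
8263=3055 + 5208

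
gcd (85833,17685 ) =27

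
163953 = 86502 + 77451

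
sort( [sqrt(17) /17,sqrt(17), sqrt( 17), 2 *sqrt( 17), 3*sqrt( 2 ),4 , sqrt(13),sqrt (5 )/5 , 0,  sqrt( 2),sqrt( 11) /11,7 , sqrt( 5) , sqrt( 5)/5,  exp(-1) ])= [ 0, sqrt( 17)/17,sqrt (11)/11,exp( - 1),sqrt( 5)/5,  sqrt ( 5)/5,sqrt( 2 ),sqrt(5 ),sqrt (13),4,sqrt( 17),sqrt( 17), 3*sqrt( 2 ),7 , 2*sqrt( 17) ]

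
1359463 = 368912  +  990551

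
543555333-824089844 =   -  280534511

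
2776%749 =529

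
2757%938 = 881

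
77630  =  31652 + 45978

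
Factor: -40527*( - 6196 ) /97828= 62776323/24457  =  3^3*19^1*37^( - 1)*79^1*661^( - 1)*1549^1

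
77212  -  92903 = - 15691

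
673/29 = 23+6/29 = 23.21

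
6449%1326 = 1145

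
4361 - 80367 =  - 76006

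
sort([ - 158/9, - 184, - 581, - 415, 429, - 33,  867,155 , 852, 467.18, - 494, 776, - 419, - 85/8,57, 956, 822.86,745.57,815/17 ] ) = [ - 581, - 494 , - 419 ,-415, - 184, - 33, - 158/9,  -  85/8 , 815/17,  57,155,429,467.18,  745.57 , 776, 822.86,852, 867,  956 ]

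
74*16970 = 1255780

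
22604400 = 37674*600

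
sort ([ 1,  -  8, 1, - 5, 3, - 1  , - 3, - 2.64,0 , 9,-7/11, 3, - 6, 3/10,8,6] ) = [-8, - 6, - 5, - 3, - 2.64, - 1,  -  7/11, 0,3/10 , 1, 1 , 3, 3,6,8, 9 ] 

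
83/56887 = 83/56887 = 0.00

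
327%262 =65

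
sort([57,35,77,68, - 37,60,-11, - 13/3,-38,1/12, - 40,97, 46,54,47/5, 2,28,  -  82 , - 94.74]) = [ - 94.74, - 82, - 40, - 38, - 37, - 11,-13/3,1/12, 2, 47/5, 28,35,46,54,57, 60,68, 77,97]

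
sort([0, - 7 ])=[ - 7 , 0]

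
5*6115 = 30575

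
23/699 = 23/699  =  0.03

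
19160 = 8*2395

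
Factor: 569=569^1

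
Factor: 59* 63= 3^2*7^1*59^1 = 3717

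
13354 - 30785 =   -  17431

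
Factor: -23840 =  - 2^5*5^1*149^1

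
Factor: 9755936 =2^5 * 109^1 * 2797^1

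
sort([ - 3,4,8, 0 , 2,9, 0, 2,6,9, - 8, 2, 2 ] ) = [ - 8,- 3, 0,0,2,2,2,2, 4,6, 8 , 9, 9 ] 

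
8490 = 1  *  8490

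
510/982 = 255/491= 0.52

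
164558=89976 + 74582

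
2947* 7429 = 21893263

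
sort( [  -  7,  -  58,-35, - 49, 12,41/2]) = [-58,  -  49,-35,-7, 12, 41/2] 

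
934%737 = 197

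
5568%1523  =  999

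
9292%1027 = 49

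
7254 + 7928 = 15182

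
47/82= 47/82 =0.57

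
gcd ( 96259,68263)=1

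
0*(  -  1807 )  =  0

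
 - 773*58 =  - 44834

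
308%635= 308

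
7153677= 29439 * 243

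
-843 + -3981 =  - 4824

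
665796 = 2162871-1497075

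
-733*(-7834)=5742322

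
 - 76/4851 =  - 1 + 4775/4851 = - 0.02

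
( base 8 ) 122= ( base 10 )82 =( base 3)10001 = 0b1010010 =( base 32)2i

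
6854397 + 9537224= 16391621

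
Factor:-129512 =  - 2^3*16189^1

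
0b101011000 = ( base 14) 1a8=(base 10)344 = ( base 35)9t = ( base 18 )112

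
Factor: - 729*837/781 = - 610173/781 = - 3^9*11^(-1 )*31^1*71^( - 1) 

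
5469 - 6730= - 1261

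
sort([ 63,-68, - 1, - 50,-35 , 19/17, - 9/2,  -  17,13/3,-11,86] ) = [ - 68,-50, - 35,-17, -11, - 9/2,- 1, 19/17, 13/3,63, 86]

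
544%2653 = 544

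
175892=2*87946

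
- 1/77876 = -1/77876 = - 0.00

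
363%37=30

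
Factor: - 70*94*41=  - 2^2*5^1*7^1 * 41^1*47^1 = - 269780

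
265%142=123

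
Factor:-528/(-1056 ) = 1/2= 2^ (  -  1 )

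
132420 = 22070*6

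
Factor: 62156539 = 17^1*3656267^1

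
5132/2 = 2566 = 2566.00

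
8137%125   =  12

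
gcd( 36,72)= 36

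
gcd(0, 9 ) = 9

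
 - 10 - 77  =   - 87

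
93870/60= 1564 + 1/2 = 1564.50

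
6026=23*262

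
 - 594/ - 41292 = 33/2294 =0.01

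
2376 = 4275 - 1899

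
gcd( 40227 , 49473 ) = 69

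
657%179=120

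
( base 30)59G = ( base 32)4LI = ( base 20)BJ6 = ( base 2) 1001010110010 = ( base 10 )4786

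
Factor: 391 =17^1*23^1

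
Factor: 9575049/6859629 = 3^( - 1) *7^( - 1)*11^1 * 257^1*1129^1 * 108883^(-1 )= 3191683/2286543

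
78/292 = 39/146= 0.27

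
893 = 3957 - 3064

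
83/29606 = 83/29606= 0.00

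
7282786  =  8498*857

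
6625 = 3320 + 3305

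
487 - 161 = 326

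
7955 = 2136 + 5819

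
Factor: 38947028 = 2^2* 2531^1*3847^1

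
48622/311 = 48622/311=156.34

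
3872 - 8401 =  - 4529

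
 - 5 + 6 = 1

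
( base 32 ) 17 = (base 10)39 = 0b100111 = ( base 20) 1j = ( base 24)1F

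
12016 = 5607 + 6409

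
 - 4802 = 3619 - 8421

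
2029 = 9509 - 7480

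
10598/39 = 10598/39 = 271.74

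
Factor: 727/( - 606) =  - 2^( - 1)*3^(-1) * 101^( - 1 ) *727^1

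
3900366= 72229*54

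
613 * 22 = 13486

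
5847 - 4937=910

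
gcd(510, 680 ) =170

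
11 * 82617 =908787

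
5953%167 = 108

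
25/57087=25/57087 = 0.00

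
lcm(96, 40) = 480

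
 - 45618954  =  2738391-48357345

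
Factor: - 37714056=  - 2^3*3^1*1571419^1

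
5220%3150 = 2070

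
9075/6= 3025/2 = 1512.50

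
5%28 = 5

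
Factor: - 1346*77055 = -2^1*3^1 * 5^1*11^1*467^1*673^1 = - 103716030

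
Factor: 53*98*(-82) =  - 2^2*7^2*41^1*53^1  =  - 425908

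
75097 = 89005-13908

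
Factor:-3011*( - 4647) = 13992117  =  3^1*1549^1*3011^1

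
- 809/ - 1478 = 809/1478  =  0.55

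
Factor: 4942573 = 4942573^1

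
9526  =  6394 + 3132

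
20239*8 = 161912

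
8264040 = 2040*4051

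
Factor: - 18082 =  - 2^1*9041^1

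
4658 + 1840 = 6498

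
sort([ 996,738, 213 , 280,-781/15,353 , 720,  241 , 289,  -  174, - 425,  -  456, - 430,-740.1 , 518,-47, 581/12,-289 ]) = [ - 740.1,  -  456,  -  430,  -  425,- 289, - 174, - 781/15,-47,581/12, 213,241,280,289,353,518, 720, 738, 996]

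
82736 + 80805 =163541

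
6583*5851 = 38517133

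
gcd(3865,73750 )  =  5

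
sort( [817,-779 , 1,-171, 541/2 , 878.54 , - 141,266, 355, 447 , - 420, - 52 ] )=[- 779, - 420,-171, - 141, - 52, 1, 266, 541/2, 355,447,817, 878.54 ]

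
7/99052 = 7/99052 = 0.00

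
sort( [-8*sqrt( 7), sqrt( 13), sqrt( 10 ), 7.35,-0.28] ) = [ - 8 *sqrt(7) , - 0.28, sqrt(10)  ,  sqrt( 13),7.35]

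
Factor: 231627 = 3^1*11^1*7019^1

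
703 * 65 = 45695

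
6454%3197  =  60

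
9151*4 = 36604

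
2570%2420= 150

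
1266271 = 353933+912338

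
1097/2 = 548 + 1/2 = 548.50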